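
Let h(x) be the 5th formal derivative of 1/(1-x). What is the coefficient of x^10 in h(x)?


Differentiating 5 times: d^5/dx^5 [1/(1-x)] = 5!/(1-x)^6.
The expansion 1/(1-x)^6 = sum_{k>=0} C(k+5, 5) x^k, so the coefficient of x^n in 5!/(1-x)^6 is 5! * C(n+5, 5).
For n = 10: 120 * C(15, 5) = 120 * 3003 = 360360

360360


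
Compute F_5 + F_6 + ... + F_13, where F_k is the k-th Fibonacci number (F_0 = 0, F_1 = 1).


Use the identity sum_{k=0}^{N} F_k = F_{N+2} - 1 (which follows from F_{k+2} - F_{k+1} = F_k). Then
sum_{k=5}^{13} F_k = (F_{15} - 1) - (F_{6} - 1) = F_{15} - F_{6}.
Computing: F_{15} = 610, F_{6} = 8, so
Sum = 610 - 8 = 602.

602


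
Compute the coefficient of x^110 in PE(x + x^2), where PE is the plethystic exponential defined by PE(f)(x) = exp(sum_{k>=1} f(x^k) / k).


With f(x) = x + x^2, the exponent is sum_{k>=1} (x^k + x^(2k)) / k = -ln(1 - x) - ln(1 - x^2). Exponentiating:
PE(x + x^2) = 1 / ((1 - x)(1 - x^2)).
This is the generating function for partitions of n into parts of size 1 or 2. The number of 2's can be any j in 0..55, and the rest are 1's, so
[x^110] = floor(110/2) + 1 = 56.

56


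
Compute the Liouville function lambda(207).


The Liouville function is lambda(k) = (-1)^Omega(k), where Omega(k) counts the prime factors of k with multiplicity.
Factoring: 207 = 3 * 3 * 23, so Omega(207) = 3.
lambda(207) = (-1)^3 = -1.

-1


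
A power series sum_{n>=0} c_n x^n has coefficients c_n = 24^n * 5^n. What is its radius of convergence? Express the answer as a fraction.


By the root test (Cauchy-Hadamard), the radius is R = 1 / limsup_n |c_n|^(1/n).
Here |c_n|^(1/n) = (24^n * 5^n)^(1/n) = 24 * 5 = 120 for all n.
So R = 1/120 = 1/120.

1/120


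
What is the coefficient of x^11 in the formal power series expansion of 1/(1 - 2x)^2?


The general identity 1/(1 - c x)^r = sum_{k>=0} c^k C(k + r - 1, r - 1) x^k follows by substituting y = c x into 1/(1 - y)^r = sum_{k>=0} C(k + r - 1, r - 1) y^k.
For c = 2, r = 2, k = 11:
2^11 * C(12, 1) = 2048 * 12 = 24576.

24576


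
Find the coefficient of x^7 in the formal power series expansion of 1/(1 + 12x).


Write 1/(1 + c x) = 1/(1 - (-c) x) and apply the geometric-series identity
1/(1 - y) = sum_{k>=0} y^k to get 1/(1 + c x) = sum_{k>=0} (-c)^k x^k.
So the coefficient of x^k is (-c)^k = (-1)^k * c^k.
Here c = 12 and k = 7:
(-12)^7 = -1 * 35831808 = -35831808

-35831808


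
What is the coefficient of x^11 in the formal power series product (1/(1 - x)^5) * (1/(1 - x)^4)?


Combine the factors: (1/(1 - x)^5) * (1/(1 - x)^4) = 1/(1 - x)^9.
Then use 1/(1 - x)^r = sum_{k>=0} C(k + r - 1, r - 1) x^k with r = 9 and k = 11:
C(19, 8) = 75582.

75582


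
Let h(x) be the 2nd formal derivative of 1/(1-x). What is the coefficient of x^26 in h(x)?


Differentiating 2 times: d^2/dx^2 [1/(1-x)] = 2!/(1-x)^3.
The expansion 1/(1-x)^3 = sum_{k>=0} C(k+2, 2) x^k, so the coefficient of x^n in 2!/(1-x)^3 is 2! * C(n+2, 2).
For n = 26: 2 * C(28, 2) = 2 * 378 = 756

756


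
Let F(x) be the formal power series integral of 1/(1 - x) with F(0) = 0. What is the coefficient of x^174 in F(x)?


1/(1 - x) = sum_{k>=0} x^k. Integrating termwise and using F(0) = 0 gives
F(x) = sum_{k>=0} x^(k+1) / (k+1) = sum_{m>=1} x^m / m = -ln(1 - x).
So the coefficient of x^174 is 1/174 = 1/174.

1/174


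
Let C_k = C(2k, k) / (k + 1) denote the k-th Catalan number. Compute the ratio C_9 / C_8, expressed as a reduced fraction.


Using C_k = (2k)! / (k! (k+1)!), the ratio C_{k+1}/C_k simplifies to
C_{k+1}/C_k = [(2k+2)! / ((k+1)! (k+2)!)] * [k! (k+1)! / (2k)!]
 = (2k+2)(2k+1) / ((k+1)(k+2)) = 2(2k+1) / (k+2).
For k = 8: 2(2*8 + 1) / (8 + 2) = 34/10 = 17/5.

17/5


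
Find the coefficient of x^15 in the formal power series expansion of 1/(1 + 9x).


Write 1/(1 + c x) = 1/(1 - (-c) x) and apply the geometric-series identity
1/(1 - y) = sum_{k>=0} y^k to get 1/(1 + c x) = sum_{k>=0} (-c)^k x^k.
So the coefficient of x^k is (-c)^k = (-1)^k * c^k.
Here c = 9 and k = 15:
(-9)^15 = -1 * 205891132094649 = -205891132094649

-205891132094649


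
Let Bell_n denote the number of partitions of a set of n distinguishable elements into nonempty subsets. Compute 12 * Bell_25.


Bell_25 can be computed from the Bell triangle or from Dobinski's identity Bell_n = (1/e) * sum_{k>=0} k^n / k!.
Computing Bell_25 = 4638590332229999353.
Then 12 * 4638590332229999353 = 55663083986759992236.

55663083986759992236


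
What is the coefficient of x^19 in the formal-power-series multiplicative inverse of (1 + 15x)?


The inverse is 1/(1 + 15x). Apply the geometric identity 1/(1 - y) = sum_{k>=0} y^k with y = -15x:
1/(1 + 15x) = sum_{k>=0} (-15)^k x^k.
So the coefficient of x^19 is (-15)^19 = -22168378200531005859375.

-22168378200531005859375


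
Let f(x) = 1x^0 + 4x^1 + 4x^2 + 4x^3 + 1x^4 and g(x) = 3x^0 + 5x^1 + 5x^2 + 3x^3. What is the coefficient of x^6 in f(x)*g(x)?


Cauchy product at x^6:
4*3 + 1*5
= 17

17


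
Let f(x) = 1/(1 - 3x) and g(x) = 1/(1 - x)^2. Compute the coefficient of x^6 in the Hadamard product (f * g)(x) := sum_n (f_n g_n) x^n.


f has coefficients f_k = 3^k. For g = 1/(1 - x)^2 the coefficient is g_k = C(k + 1, 1) = k + 1. The Hadamard coefficient is (f * g)_k = 3^k * (k + 1).
For k = 6: 3^6 * 7 = 729 * 7 = 5103.

5103


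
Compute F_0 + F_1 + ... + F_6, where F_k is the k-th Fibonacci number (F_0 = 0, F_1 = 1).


Use the identity sum_{k=0}^{N} F_k = F_{N+2} - 1 (which follows from F_{k+2} - F_{k+1} = F_k). Then
sum_{k=0}^{6} F_k = (F_{8} - 1) - (F_{1} - 1) = F_{8} - F_{1}.
Computing: F_{8} = 21, F_{1} = 1, so
Sum = 21 - 1 = 20.

20


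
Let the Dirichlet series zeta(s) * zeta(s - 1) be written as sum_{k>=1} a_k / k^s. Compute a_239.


Convolution gives a_k = sum_{d | k} d * 1 = sum_{d | k} d = sigma(k), the sum of positive divisors of k.
For k = 239, the divisors are 1, 239, so
sigma(239) = 1 + 239 = 240.

240


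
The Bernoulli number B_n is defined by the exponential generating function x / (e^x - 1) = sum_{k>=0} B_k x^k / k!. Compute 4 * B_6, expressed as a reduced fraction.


Bernoulli numbers can also be computed recursively via B_0 = 1 and sum_{j=0}^{m} C(m+1, j) B_j = 0 for m >= 1. Odd-index Bernoulli numbers vanish for k >= 3.
Computing B_6 = 1/42, so 4 * B_6 = 4 * 1/42 = 2/21.

2/21


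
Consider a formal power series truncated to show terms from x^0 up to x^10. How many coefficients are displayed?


From x^0 to x^10 inclusive, the count is 10 - 0 + 1 = 11.

11


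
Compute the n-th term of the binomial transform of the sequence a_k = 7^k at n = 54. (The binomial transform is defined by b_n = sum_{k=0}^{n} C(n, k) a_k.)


With a_k = 7^k, b_n = sum_{k=0}^{n} C(n, k) 7^k = (1 + 7)^n by the binomial theorem.
For n = 54: (1 + 7)^54 = 8^54 = 5846006549323611672814739330865132078623730171904.

5846006549323611672814739330865132078623730171904


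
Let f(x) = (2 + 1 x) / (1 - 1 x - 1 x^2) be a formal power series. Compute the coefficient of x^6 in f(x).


Write f(x) = sum_{k>=0} a_k x^k. Multiplying both sides by 1 - 1 x - 1 x^2 gives
(1 - 1 x - 1 x^2) sum_{k>=0} a_k x^k = 2 + 1 x.
Matching coefficients:
 x^0: a_0 = 2
 x^1: a_1 - 1 a_0 = 1  =>  a_1 = 1*2 + 1 = 3
 x^k (k >= 2): a_k = 1 a_{k-1} + 1 a_{k-2}.
Iterating: a_2 = 5, a_3 = 8, a_4 = 13, a_5 = 21, a_6 = 34.
So the coefficient of x^6 is 34.

34


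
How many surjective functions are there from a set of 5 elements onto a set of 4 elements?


By inclusion-exclusion on which target elements are missed, the number of surjections from an n-set onto a k-set is
surj(n, k) = sum_{j=0}^{k} (-1)^j C(k, j) (k - j)^n.
Equivalently surj(n, k) = k! * S(n, k), where S(n, k) is the Stirling number of the second kind.
For n = 5, k = 4:
S(5, 4) = 10, so
surj = 4! * 10 = 24 * 10 = 240.

240


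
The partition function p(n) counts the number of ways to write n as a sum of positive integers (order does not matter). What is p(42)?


Using the generating function prod_{k>=1} 1/(1-x^k), we compute p(42).
By dynamic programming over parts 1 through 42:
p(42) = 53174

53174


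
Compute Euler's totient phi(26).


phi(n) counts integers in [1, n] coprime to n. Using the multiplicative formula phi(n) = n * prod_{p | n} (1 - 1/p):
26 = 2 * 13, so
phi(26) = 26 * (1 - 1/2) * (1 - 1/13) = 12.

12


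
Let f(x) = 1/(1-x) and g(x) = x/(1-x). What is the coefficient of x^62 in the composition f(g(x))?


First simplify the composition: f(g(x)) = 1/(1 - x/(1-x)) = (1-x)/((1-x) - x) = (1-x)/(1-2x).
Now extract the coefficient. Write (1-x)/(1-2x) = 1/(1-2x) - x/(1-2x).
The coefficient of x^n in 1/(1-2x) is 2^n, and in x/(1-2x) is 2^(n-1) (for n >= 1).
So the coefficient of x^62 is 2^62 - 2^61 = 4611686018427387904 - 2305843009213693952 = 2305843009213693952.

2305843009213693952


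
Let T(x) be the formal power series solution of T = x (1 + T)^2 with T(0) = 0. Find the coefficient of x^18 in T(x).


Apply the Lagrange inversion formula: if T = x * phi(T) with phi(t) = (1 + t)^2, then [x^n] T = (1/n) [t^(n-1)] phi(t)^n = (1/n) [t^(n-1)] (1 + t)^(2n) = (1/n) C(2n, n-1).
Using the identity C(2n, n-1) = C(2n, n) * n / (n+1), the unscaled factor equals C(2n, n) / (n+1) = C_n, the n-th Catalan number.
For n = 18: C_18 = C(36, 18) / 19 = 9075135300/19 = 477638700 = 477638700.

477638700


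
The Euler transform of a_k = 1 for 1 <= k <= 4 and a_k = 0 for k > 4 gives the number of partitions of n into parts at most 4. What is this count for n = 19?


Partitions of 19 into parts at most 4:
Using generating function (1-x)^(-1)(1-x^2)^(-1)...(1-x^4)^(-1),
the coefficient of x^19 = 94

94


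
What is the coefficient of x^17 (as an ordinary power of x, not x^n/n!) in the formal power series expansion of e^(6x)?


The exponential series is e^y = sum_{k>=0} y^k / k!. Substituting y = 6x gives
e^(6x) = sum_{k>=0} 6^k x^k / k!.
So the coefficient of x^n is a^n/n! with a = 6, n = 17:
6^17 / 17! = 16926659444736/355687428096000 = 708588/14889875

708588/14889875


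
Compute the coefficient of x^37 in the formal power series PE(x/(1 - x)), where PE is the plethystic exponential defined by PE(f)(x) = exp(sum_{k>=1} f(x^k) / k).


For f(x) = x/(1 - x) we have
sum_{k>=1} f(x^k) / k = sum_{k>=1} (1/k) * x^k / (1 - x^k) = sum_{k, m >= 1} x^(k m) / k,
which after exponentiating simplifies to
PE(x/(1 - x)) = prod_{k>=1} 1 / (1 - x^k).
This is the generating function for the partition function p(n), so the coefficient of x^37 is p(37).
Computing p(37) by dynamic programming over parts 1, 2, ..., 37: p(37) = 21637.

21637


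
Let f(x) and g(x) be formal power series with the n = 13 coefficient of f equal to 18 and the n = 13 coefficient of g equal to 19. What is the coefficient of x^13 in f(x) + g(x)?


Addition of formal power series is termwise.
The coefficient of x^13 in f + g = 18 + 19
= 37

37


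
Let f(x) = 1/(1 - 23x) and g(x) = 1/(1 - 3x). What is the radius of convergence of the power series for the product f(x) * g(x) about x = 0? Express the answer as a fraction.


The radius of 1/(1 - 23x) is 1/23 (nearest singularity at x = 1/23), and the radius of 1/(1 - 3x) is 1/3.
The product f(x)*g(x) = 1/((1 - 23x)(1 - 3x)) has singularities at both 1/23 and 1/3, so its radius of convergence is the distance to the nearest one:
min(1/23, 1/3) = 1/23.

1/23


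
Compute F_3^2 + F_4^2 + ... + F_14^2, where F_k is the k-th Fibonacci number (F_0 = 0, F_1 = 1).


There is a standard identity sum_{k=0}^{N} F_k^2 = F_N * F_{N+1} (proved inductively from the telescoping relation F_k^2 = F_k F_{k+1} - F_{k-1} F_k). Then
sum_{k=3}^{14} F_k^2 = F_14 F_15 - F_2 F_3.
Computing: F_14 = 377, F_15 = 610, F_2 = 1, F_3 = 2.
Sum = 377 * 610 - 1 * 2 = 229968.

229968


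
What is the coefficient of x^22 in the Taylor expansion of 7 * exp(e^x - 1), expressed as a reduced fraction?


exp(e^x - 1) = sum_{k>=0} Bell_k x^k / k!, where Bell_k is the k-th Bell number.
So the coefficient of x^22 is 7 * Bell_22 / 22!.
Computing: Bell_22 = 4506715738447323 and 22! = 1124000727777607680000, giving
7 * 4506715738447323/1124000727777607680000 = 88366975263673/3148461422346240000.

88366975263673/3148461422346240000


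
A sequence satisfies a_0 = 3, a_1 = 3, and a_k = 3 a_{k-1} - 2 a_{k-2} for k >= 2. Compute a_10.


The characteristic equation is t^2 - 3 t + 2 = 0, with roots r_1 = 2 and r_2 = 1 (so c_1 = r_1 + r_2, c_2 = -r_1 r_2 as required).
One can use the closed form a_n = A r_1^n + B r_2^n, but direct iteration is more reliable:
a_0 = 3, a_1 = 3, a_2 = 3, a_3 = 3, a_4 = 3, a_5 = 3, a_6 = 3, a_7 = 3, a_8 = 3, a_9 = 3, a_10 = 3.
So a_10 = 3.

3


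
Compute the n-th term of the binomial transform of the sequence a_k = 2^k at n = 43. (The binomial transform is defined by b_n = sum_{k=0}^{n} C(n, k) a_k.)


With a_k = 2^k, b_n = sum_{k=0}^{n} C(n, k) 2^k = (1 + 2)^n by the binomial theorem.
For n = 43: (1 + 2)^43 = 3^43 = 328256967394537077627.

328256967394537077627


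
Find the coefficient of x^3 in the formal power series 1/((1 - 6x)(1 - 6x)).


By partial fractions or Cauchy convolution:
The coefficient equals sum_{k=0}^{3} 6^k * 6^(3-k).
= 864

864


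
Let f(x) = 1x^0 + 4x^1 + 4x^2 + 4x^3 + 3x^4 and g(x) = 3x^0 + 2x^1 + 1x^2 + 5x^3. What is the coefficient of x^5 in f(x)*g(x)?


Cauchy product at x^5:
4*5 + 4*1 + 3*2
= 30

30


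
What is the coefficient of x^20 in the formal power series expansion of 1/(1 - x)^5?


The negative binomial / multiset identity is
1/(1 - x)^r = sum_{k>=0} C(k + r - 1, r - 1) x^k.
Here r = 5 and k = 20, so the coefficient is
C(20 + 4, 4) = C(24, 4)
= 10626

10626


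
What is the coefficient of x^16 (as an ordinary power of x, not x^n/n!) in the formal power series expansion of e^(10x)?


The exponential series is e^y = sum_{k>=0} y^k / k!. Substituting y = 10x gives
e^(10x) = sum_{k>=0} 10^k x^k / k!.
So the coefficient of x^n is a^n/n! with a = 10, n = 16:
10^16 / 16! = 10000000000000000/20922789888000 = 2441406250/5108103

2441406250/5108103


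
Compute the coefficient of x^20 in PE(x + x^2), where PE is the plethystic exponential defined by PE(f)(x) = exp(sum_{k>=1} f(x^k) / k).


With f(x) = x + x^2, the exponent is sum_{k>=1} (x^k + x^(2k)) / k = -ln(1 - x) - ln(1 - x^2). Exponentiating:
PE(x + x^2) = 1 / ((1 - x)(1 - x^2)).
This is the generating function for partitions of n into parts of size 1 or 2. The number of 2's can be any j in 0..10, and the rest are 1's, so
[x^20] = floor(20/2) + 1 = 11.

11


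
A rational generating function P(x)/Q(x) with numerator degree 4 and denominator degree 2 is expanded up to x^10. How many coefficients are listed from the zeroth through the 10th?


Expanding up to x^10 gives the coefficients for x^0, x^1, ..., x^10.
That is 10 + 1 = 11 coefficients in total.

11


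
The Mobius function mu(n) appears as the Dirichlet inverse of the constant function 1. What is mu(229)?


229 = 229 (all distinct primes).
mu(229) = (-1)^1 = -1

-1


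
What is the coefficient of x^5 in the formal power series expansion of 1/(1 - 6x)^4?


The general identity 1/(1 - c x)^r = sum_{k>=0} c^k C(k + r - 1, r - 1) x^k follows by substituting y = c x into 1/(1 - y)^r = sum_{k>=0} C(k + r - 1, r - 1) y^k.
For c = 6, r = 4, k = 5:
6^5 * C(8, 3) = 7776 * 56 = 435456.

435456


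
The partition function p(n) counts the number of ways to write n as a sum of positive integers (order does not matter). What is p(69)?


Using the generating function prod_{k>=1} 1/(1-x^k), we compute p(69).
By dynamic programming over parts 1 through 69:
p(69) = 3554345

3554345


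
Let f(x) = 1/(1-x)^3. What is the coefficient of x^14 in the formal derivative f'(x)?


Differentiate: d/dx [ 1/(1-x)^r ] = r / (1-x)^(r+1).
Here r = 3, so f'(x) = 3 / (1-x)^4.
The expansion of 1/(1-x)^(r+1) has coefficient of x^n equal to C(n+r, r).
So the coefficient of x^14 in f'(x) is
3 * C(17, 3) = 3 * 680 = 2040

2040


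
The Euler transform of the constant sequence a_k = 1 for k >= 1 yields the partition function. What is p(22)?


The Euler transform converts the sequence a_k = 1 into the number of integer partitions.
Using the recurrence or dynamic programming:
p(22) = 1002

1002


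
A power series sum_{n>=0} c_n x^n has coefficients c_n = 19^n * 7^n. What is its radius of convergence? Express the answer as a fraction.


By the root test (Cauchy-Hadamard), the radius is R = 1 / limsup_n |c_n|^(1/n).
Here |c_n|^(1/n) = (19^n * 7^n)^(1/n) = 19 * 7 = 133 for all n.
So R = 1/133 = 1/133.

1/133


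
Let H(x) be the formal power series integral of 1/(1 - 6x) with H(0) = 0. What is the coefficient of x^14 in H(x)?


1/(1 - 6x) = sum_{k>=0} 6^k x^k. Integrating termwise with H(0) = 0:
H(x) = sum_{k>=0} 6^k x^(k+1) / (k+1) = sum_{m>=1} 6^(m-1) x^m / m.
For m = 14: 6^13/14 = 13060694016/14 = 6530347008/7.

6530347008/7


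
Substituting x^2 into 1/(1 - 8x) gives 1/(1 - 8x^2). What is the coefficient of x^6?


The coefficient of x^(2m) in 1/(1 - 8x^2) is 8^m.
With n = 6 = 2*3, the coefficient is 8^3 = 512.

512


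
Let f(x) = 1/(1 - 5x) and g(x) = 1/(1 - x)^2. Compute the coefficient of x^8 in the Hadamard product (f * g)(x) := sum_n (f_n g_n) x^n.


f has coefficients f_k = 5^k. For g = 1/(1 - x)^2 the coefficient is g_k = C(k + 1, 1) = k + 1. The Hadamard coefficient is (f * g)_k = 5^k * (k + 1).
For k = 8: 5^8 * 9 = 390625 * 9 = 3515625.

3515625


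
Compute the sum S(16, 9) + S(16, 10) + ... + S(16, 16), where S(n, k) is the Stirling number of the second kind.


By definition, S(n, k) counts partitions of an n-set into exactly k nonempty blocks.
Computing row n = 16 for k = 9..16:
S(16, k): 820784250, 193754990, 28936908, 2757118, 165620, 6020, 120, 1
Sum = 1046405027.

1046405027


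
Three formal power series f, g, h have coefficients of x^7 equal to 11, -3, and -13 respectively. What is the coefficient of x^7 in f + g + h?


Series addition is componentwise:
11 + -3 + -13
= -5

-5


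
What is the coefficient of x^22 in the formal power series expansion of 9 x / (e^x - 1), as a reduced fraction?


The exponential generating function for Bernoulli numbers is
x / (e^x - 1) = sum_{k>=0} B_k x^k / k!.
So the coefficient of x^22 in 9 x / (e^x - 1) is 9 B_22 / 22!.
Computing: B_22 = 854513/138, 22! = 1124000727777607680000, giving
9 * 854513/138 / 1124000727777607680000 = 77683/1566788893265756160000.

77683/1566788893265756160000


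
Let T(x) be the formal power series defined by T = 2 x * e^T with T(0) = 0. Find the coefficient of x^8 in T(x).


Apply the Lagrange inversion formula: if T = 2 x * phi(T) with phi(t) = e^t, then
[x^n] T = 2^n * (1/n) [t^(n-1)] phi(t)^n = 2^n * (1/n) [t^(n-1)] e^(n t) = 2^n * (1/n) * n^(n-1) / (n-1)! = 2^n * n^(n-1) / n!.
When c = 1 this is the Cayley count of rooted labeled trees on n vertices, divided by n!.
For n = 8: 2^8 * 8^7 / 8! = 256 * 2097152/40320 = 4194304/315.

4194304/315


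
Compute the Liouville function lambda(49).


The Liouville function is lambda(k) = (-1)^Omega(k), where Omega(k) counts the prime factors of k with multiplicity.
Factoring: 49 = 7 * 7, so Omega(49) = 2.
lambda(49) = (-1)^2 = 1.

1


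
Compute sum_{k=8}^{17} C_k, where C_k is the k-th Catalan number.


C_8 through C_17: 1430, 4862, 16796, 58786, 208012, 742900, 2674440, 9694845, 35357670, 129644790
Sum = 1430 + 4862 + 16796 + 58786 + 208012 + 742900 + 2674440 + 9694845 + 35357670 + 129644790
= 178404531

178404531


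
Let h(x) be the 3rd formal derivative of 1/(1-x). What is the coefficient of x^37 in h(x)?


Differentiating 3 times: d^3/dx^3 [1/(1-x)] = 3!/(1-x)^4.
The expansion 1/(1-x)^4 = sum_{k>=0} C(k+3, 3) x^k, so the coefficient of x^n in 3!/(1-x)^4 is 3! * C(n+3, 3).
For n = 37: 6 * C(40, 3) = 6 * 9880 = 59280

59280


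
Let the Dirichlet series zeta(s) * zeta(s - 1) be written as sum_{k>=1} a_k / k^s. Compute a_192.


Convolution gives a_k = sum_{d | k} d * 1 = sum_{d | k} d = sigma(k), the sum of positive divisors of k.
For k = 192, the divisors are 1, 2, 3, 4, 6, 8, 12, 16, 24, 32, 48, 64, 96, 192, so
sigma(192) = 1 + 2 + 3 + 4 + 6 + 8 + 12 + 16 + 24 + 32 + 48 + 64 + 96 + 192 = 508.

508


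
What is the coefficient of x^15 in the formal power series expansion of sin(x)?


The Maclaurin series is sin(t) = sum_{k>=0} (-1)^k t^(2k+1) / (2k+1)!, so substituting t = x, only odd powers of x are nonzero, with coefficient of x^(2k+1) equal to (-1)^k / (2k+1)!.
Write 15 = 2*7 + 1, giving the coefficient (-1)^7 / 15! = -1/1307674368000 = -1/1307674368000.

-1/1307674368000


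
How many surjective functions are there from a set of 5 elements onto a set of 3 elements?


By inclusion-exclusion on which target elements are missed, the number of surjections from an n-set onto a k-set is
surj(n, k) = sum_{j=0}^{k} (-1)^j C(k, j) (k - j)^n.
Equivalently surj(n, k) = k! * S(n, k), where S(n, k) is the Stirling number of the second kind.
For n = 5, k = 3:
S(5, 3) = 25, so
surj = 3! * 25 = 6 * 25 = 150.

150


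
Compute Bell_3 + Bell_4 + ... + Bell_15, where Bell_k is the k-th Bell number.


Recall Bell_k counts set partitions of a k-set (with Bell_0 = 1 by convention).
Bell_3 through Bell_15: 5, 15, 52, 203, 877, 4140, 21147, 115975, 678570, 4213597, 27644437, 190899322, 1382958545
Sum = 5 + 15 + 52 + 203 + 877 + 4140 + 21147 + 115975 + 678570 + 4213597 + 27644437 + 190899322 + 1382958545 = 1606536885.

1606536885


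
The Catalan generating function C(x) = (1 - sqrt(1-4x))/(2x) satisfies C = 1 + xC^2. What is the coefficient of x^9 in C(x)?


Substituting x -> x scales the n-th coefficient by 1, so [x^9] C(x) = C_9.
C_9 = C(2*9, 9)/(10) = 48620/10 = 4862.
= 4862.

4862


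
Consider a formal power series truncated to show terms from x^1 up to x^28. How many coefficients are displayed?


From x^1 to x^28 inclusive, the count is 28 - 1 + 1 = 28.

28


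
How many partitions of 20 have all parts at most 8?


Using the generating function (1-x)^(-1)(1-x^2)^(-1)...(1-x^8)^(-1),
the coefficient of x^20 counts these restricted partitions.
Result = 434

434


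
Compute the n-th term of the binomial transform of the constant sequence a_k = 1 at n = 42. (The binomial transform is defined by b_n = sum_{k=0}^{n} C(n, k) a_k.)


With a_k = 1 for all k, b_n = sum_{k=0}^{n} C(n, k) = 2^n by the binomial theorem.
For n = 42: 2^42 = 4398046511104.

4398046511104


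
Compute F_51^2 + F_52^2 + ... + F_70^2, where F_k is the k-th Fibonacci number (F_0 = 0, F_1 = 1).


There is a standard identity sum_{k=0}^{N} F_k^2 = F_N * F_{N+1} (proved inductively from the telescoping relation F_k^2 = F_k F_{k+1} - F_{k-1} F_k). Then
sum_{k=51}^{70} F_k^2 = F_70 F_71 - F_50 F_51.
Computing: F_70 = 190392490709135, F_71 = 308061521170129, F_50 = 12586269025, F_51 = 20365011074.
Sum = 190392490709135 * 308061521170129 - 12586269025 * 20365011074 = 58652600050906272671721245565.

58652600050906272671721245565


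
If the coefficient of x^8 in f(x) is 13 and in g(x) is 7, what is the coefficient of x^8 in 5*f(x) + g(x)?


Scalar multiplication scales coefficients: 5 * 13 = 65.
Then add the g coefficient: 65 + 7
= 72

72


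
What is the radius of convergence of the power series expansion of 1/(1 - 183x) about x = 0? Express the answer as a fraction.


Expanding 1/(1 - 183x) = sum_{k>=0} 183^k x^k, the series converges when |183x| < 1, i.e., |x| < 1/183.
So the radius of convergence is 1/183 = 1/183.

1/183


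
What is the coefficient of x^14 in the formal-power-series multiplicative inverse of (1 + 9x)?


The inverse is 1/(1 + 9x). Apply the geometric identity 1/(1 - y) = sum_{k>=0} y^k with y = -9x:
1/(1 + 9x) = sum_{k>=0} (-9)^k x^k.
So the coefficient of x^14 is (-9)^14 = 22876792454961.

22876792454961


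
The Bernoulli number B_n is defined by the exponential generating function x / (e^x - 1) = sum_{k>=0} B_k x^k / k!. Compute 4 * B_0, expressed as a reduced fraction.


Bernoulli numbers can also be computed recursively via B_0 = 1 and sum_{j=0}^{m} C(m+1, j) B_j = 0 for m >= 1. Odd-index Bernoulli numbers vanish for k >= 3.
Computing B_0 = 1, so 4 * B_0 = 4 * 1 = 4.

4


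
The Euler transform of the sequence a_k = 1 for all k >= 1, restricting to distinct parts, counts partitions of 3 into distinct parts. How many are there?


Partitions of 3 into distinct parts can be computed via generating function.
Product (1+x)(1+x^2)(1+x^3)...
The coefficient of x^3 = 2

2


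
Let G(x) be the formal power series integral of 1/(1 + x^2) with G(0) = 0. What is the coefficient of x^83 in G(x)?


1/(1 + x^2) = sum_{j>=0} (-1)^j x^(2j). Integrating termwise with G(0) = 0:
G(x) = sum_{j>=0} (-1)^j x^(2j+1) / (2j+1) = arctan(x).
Only odd powers are nonzero. For x^83 write 83 = 2*41 + 1, giving
(-1)^41 / 83 = -1/83 = -1/83.

-1/83


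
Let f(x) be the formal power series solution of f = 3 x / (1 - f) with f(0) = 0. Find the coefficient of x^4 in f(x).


Apply Lagrange inversion: f = 3 x * phi(f) with phi(t) = 1/(1 - t), so
[x^n] f = 3^n * (1/n) [t^(n-1)] phi(t)^n = 3^n * (1/n) [t^(n-1)] (1 - t)^(-n) = 3^n * (1/n) C(2n - 2, n - 1) = 3^n * C_{n-1}.
For n = 4: C_3 = C(6, 3) / 4 = 20/4 = 5.
With the 3^4 = 81 factor, the coefficient is 81 * 5 = 405.

405


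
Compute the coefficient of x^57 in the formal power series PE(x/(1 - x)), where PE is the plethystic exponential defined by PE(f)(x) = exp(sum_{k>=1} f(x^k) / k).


For f(x) = x/(1 - x) we have
sum_{k>=1} f(x^k) / k = sum_{k>=1} (1/k) * x^k / (1 - x^k) = sum_{k, m >= 1} x^(k m) / k,
which after exponentiating simplifies to
PE(x/(1 - x)) = prod_{k>=1} 1 / (1 - x^k).
This is the generating function for the partition function p(n), so the coefficient of x^57 is p(57).
Computing p(57) by dynamic programming over parts 1, 2, ..., 57: p(57) = 614154.

614154


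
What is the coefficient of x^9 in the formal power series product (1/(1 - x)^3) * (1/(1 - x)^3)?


Combine the factors: (1/(1 - x)^3) * (1/(1 - x)^3) = 1/(1 - x)^6.
Then use 1/(1 - x)^r = sum_{k>=0} C(k + r - 1, r - 1) x^k with r = 6 and k = 9:
C(14, 5) = 2002.

2002


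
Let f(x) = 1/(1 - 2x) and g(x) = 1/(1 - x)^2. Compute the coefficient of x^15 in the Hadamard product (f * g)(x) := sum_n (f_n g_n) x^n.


f has coefficients f_k = 2^k. For g = 1/(1 - x)^2 the coefficient is g_k = C(k + 1, 1) = k + 1. The Hadamard coefficient is (f * g)_k = 2^k * (k + 1).
For k = 15: 2^15 * 16 = 32768 * 16 = 524288.

524288


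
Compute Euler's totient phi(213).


phi(n) counts integers in [1, n] coprime to n. Using the multiplicative formula phi(n) = n * prod_{p | n} (1 - 1/p):
213 = 3 * 71, so
phi(213) = 213 * (1 - 1/3) * (1 - 1/71) = 140.

140


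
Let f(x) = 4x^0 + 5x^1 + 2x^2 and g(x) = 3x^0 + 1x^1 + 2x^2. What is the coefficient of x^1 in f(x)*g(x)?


Cauchy product at x^1:
4*1 + 5*3
= 19

19


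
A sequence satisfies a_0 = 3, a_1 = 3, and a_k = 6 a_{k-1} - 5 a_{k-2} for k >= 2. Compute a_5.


The characteristic equation is t^2 - 6 t + 5 = 0, with roots r_1 = 5 and r_2 = 1 (so c_1 = r_1 + r_2, c_2 = -r_1 r_2 as required).
One can use the closed form a_n = A r_1^n + B r_2^n, but direct iteration is more reliable:
a_0 = 3, a_1 = 3, a_2 = 3, a_3 = 3, a_4 = 3, a_5 = 3.
So a_5 = 3.

3


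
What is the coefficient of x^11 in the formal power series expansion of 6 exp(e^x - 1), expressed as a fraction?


exp(e^x - 1) is the exponential generating function for the Bell numbers Bell_k: exp(e^x - 1) = sum_{k>=0} Bell_k x^k / k!.
So the coefficient of x^11 in 6 exp(e^x - 1) is 6 Bell_11 / 11!.
Computing: Bell_11 = 678570 and 11! = 39916800, giving
6 * 678570/39916800 = 22619/221760.

22619/221760


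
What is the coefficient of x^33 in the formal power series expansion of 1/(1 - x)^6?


The negative binomial / multiset identity is
1/(1 - x)^r = sum_{k>=0} C(k + r - 1, r - 1) x^k.
Here r = 6 and k = 33, so the coefficient is
C(33 + 5, 5) = C(38, 5)
= 501942

501942


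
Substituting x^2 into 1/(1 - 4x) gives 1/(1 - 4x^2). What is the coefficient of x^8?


The coefficient of x^(2m) in 1/(1 - 4x^2) is 4^m.
With n = 8 = 2*4, the coefficient is 4^4 = 256.

256


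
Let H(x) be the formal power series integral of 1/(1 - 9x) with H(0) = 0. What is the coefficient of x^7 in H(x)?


1/(1 - 9x) = sum_{k>=0} 9^k x^k. Integrating termwise with H(0) = 0:
H(x) = sum_{k>=0} 9^k x^(k+1) / (k+1) = sum_{m>=1} 9^(m-1) x^m / m.
For m = 7: 9^6/7 = 531441/7 = 531441/7.

531441/7


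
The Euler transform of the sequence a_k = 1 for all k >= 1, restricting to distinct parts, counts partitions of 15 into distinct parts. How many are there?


Partitions of 15 into distinct parts can be computed via generating function.
Product (1+x)(1+x^2)(1+x^3)...
The coefficient of x^15 = 27

27


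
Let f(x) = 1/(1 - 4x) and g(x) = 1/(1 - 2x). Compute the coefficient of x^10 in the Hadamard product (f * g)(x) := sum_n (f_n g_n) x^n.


f has coefficients f_k = 4^k and g has coefficients g_k = 2^k, so the Hadamard product has coefficient (f*g)_k = 4^k * 2^k = 8^k.
For k = 10: 8^10 = 1073741824.

1073741824


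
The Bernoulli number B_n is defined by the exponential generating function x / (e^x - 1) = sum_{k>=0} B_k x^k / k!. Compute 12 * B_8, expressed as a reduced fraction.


Bernoulli numbers can also be computed recursively via B_0 = 1 and sum_{j=0}^{m} C(m+1, j) B_j = 0 for m >= 1. Odd-index Bernoulli numbers vanish for k >= 3.
Computing B_8 = -1/30, so 12 * B_8 = 12 * -1/30 = -2/5.

-2/5


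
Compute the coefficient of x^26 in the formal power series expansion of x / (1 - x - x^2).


Let f(x) = sum_{k>=0} a_k x^k. Multiplying f(x) * (1 - x - x^2) = x and matching coefficients gives a_0 = 0, a_1 = 1, and a_k = a_{k-1} + a_{k-2} for k >= 2. These are the Fibonacci numbers F_k.
Iterating from F_0 = 0, F_1 = 1:
F_0=0, F_1=1, F_2=1, F_3=2, F_4=3, F_5=5, F_6=8, F_7=13, F_8=21, F_9=34, ...
F_26 = 121393.

121393


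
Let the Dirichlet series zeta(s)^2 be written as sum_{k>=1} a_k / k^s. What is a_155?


The Dirichlet convolution of the constant function 1 with itself gives (1 * 1)(k) = sum_{d | k} 1 = d(k), the number of positive divisors of k.
Since zeta(s) = sum_{k>=1} 1/k^s, we have zeta(s)^2 = sum_{k>=1} d(k)/k^s, so a_k = d(k).
For k = 155: the divisors are 1, 5, 31, 155.
Count = 4.

4


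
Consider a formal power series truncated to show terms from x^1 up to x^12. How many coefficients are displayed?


From x^1 to x^12 inclusive, the count is 12 - 1 + 1 = 12.

12


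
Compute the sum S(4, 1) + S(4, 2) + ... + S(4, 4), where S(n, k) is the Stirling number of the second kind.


By definition, S(n, k) counts partitions of an n-set into exactly k nonempty blocks.
Computing row n = 4 for k = 1..4:
S(4, k): 1, 7, 6, 1
Sum = 15. (This equals Bell_4 since the sum runs over all k.)

15


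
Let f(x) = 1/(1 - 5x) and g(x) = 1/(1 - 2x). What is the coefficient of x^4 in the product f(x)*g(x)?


The coefficient of x^n in f*g is the Cauchy product: sum_{k=0}^{n} a^k * b^(n-k).
With a=5, b=2, n=4:
sum_{k=0}^{4} 5^k * 2^(4-k)
= 1031

1031


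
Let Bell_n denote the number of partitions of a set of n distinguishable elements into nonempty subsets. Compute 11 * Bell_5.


Bell_5 can be computed from the Bell triangle or from Dobinski's identity Bell_n = (1/e) * sum_{k>=0} k^n / k!.
Computing Bell_5 = 52.
Then 11 * 52 = 572.

572


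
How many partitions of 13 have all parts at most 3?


Using the generating function (1-x)^(-1)(1-x^2)^(-1)(1-x^3)^(-1),
the coefficient of x^13 counts these restricted partitions.
Result = 21

21


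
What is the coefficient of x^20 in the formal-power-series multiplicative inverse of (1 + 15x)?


The inverse is 1/(1 + 15x). Apply the geometric identity 1/(1 - y) = sum_{k>=0} y^k with y = -15x:
1/(1 + 15x) = sum_{k>=0} (-15)^k x^k.
So the coefficient of x^20 is (-15)^20 = 332525673007965087890625.

332525673007965087890625


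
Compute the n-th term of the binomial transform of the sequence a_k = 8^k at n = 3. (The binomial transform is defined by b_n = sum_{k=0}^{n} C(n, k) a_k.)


With a_k = 8^k, b_n = sum_{k=0}^{n} C(n, k) 8^k = (1 + 8)^n by the binomial theorem.
For n = 3: (1 + 8)^3 = 9^3 = 729.

729


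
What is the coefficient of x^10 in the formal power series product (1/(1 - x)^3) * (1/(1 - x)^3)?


Combine the factors: (1/(1 - x)^3) * (1/(1 - x)^3) = 1/(1 - x)^6.
Then use 1/(1 - x)^r = sum_{k>=0} C(k + r - 1, r - 1) x^k with r = 6 and k = 10:
C(15, 5) = 3003.

3003


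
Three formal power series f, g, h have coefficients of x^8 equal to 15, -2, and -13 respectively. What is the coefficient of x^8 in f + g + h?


Series addition is componentwise:
15 + -2 + -13
= 0

0


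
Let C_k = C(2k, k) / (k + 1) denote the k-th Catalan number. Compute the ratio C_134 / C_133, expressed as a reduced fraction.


Using C_k = (2k)! / (k! (k+1)!), the ratio C_{k+1}/C_k simplifies to
C_{k+1}/C_k = [(2k+2)! / ((k+1)! (k+2)!)] * [k! (k+1)! / (2k)!]
 = (2k+2)(2k+1) / ((k+1)(k+2)) = 2(2k+1) / (k+2).
For k = 133: 2(2*133 + 1) / (133 + 2) = 534/135 = 178/45.

178/45


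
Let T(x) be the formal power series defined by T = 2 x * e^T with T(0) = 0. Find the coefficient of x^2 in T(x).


Apply the Lagrange inversion formula: if T = 2 x * phi(T) with phi(t) = e^t, then
[x^n] T = 2^n * (1/n) [t^(n-1)] phi(t)^n = 2^n * (1/n) [t^(n-1)] e^(n t) = 2^n * (1/n) * n^(n-1) / (n-1)! = 2^n * n^(n-1) / n!.
When c = 1 this is the Cayley count of rooted labeled trees on n vertices, divided by n!.
For n = 2: 2^2 * 2^1 / 2! = 4 * 2/2 = 4.

4


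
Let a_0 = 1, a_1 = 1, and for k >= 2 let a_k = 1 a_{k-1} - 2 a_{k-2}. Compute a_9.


Iterating the recurrence forward:
a_0 = 1
a_1 = 1
a_2 = 1*1 - 2*1 = -1
a_3 = 1*-1 - 2*1 = -3
a_4 = 1*-3 - 2*-1 = -1
a_5 = 1*-1 - 2*-3 = 5
a_6 = 1*5 - 2*-1 = 7
a_7 = 1*7 - 2*5 = -3
a_8 = 1*-3 - 2*7 = -17
a_9 = 1*-17 - 2*-3 = -11
So a_9 = -11.

-11


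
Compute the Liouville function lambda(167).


The Liouville function is lambda(k) = (-1)^Omega(k), where Omega(k) counts the prime factors of k with multiplicity.
Factoring: 167 = 167, so Omega(167) = 1.
lambda(167) = (-1)^1 = -1.

-1


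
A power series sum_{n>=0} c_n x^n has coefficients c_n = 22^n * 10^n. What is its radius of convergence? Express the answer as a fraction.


By the root test (Cauchy-Hadamard), the radius is R = 1 / limsup_n |c_n|^(1/n).
Here |c_n|^(1/n) = (22^n * 10^n)^(1/n) = 22 * 10 = 220 for all n.
So R = 1/220 = 1/220.

1/220


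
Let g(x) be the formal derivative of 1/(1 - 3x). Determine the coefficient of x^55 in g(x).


Differentiate termwise: d/dx sum_{k>=0} 3^k x^k = sum_{k>=1} k 3^k x^(k-1) = sum_{j>=0} (j+1) 3^(j+1) x^j.
Equivalently, d/dx [1/(1 - 3x)] = 3/(1 - 3x)^2.
For j = 55: 56 * 3^56 = 56 * 523347633027360537213511521 = 29307467449532190083956645176.

29307467449532190083956645176


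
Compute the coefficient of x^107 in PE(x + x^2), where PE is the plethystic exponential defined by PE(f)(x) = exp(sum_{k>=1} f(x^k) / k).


With f(x) = x + x^2, the exponent is sum_{k>=1} (x^k + x^(2k)) / k = -ln(1 - x) - ln(1 - x^2). Exponentiating:
PE(x + x^2) = 1 / ((1 - x)(1 - x^2)).
This is the generating function for partitions of n into parts of size 1 or 2. The number of 2's can be any j in 0..53, and the rest are 1's, so
[x^107] = floor(107/2) + 1 = 54.

54


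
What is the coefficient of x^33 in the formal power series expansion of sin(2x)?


The Maclaurin series is sin(t) = sum_{k>=0} (-1)^k t^(2k+1) / (2k+1)!, so substituting t = 2x, only odd powers of x are nonzero, with coefficient of x^(2k+1) equal to (-1)^k 2^(2k+1) / (2k+1)!.
Write 33 = 2*16 + 1, giving the coefficient (-1)^16 * 2^33 / 33! = 8589934592/8683317618811886495518194401280000000 = 4/4043484860477916195764296875.

4/4043484860477916195764296875


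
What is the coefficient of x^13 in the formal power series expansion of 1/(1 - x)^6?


The negative binomial / multiset identity is
1/(1 - x)^r = sum_{k>=0} C(k + r - 1, r - 1) x^k.
Here r = 6 and k = 13, so the coefficient is
C(13 + 5, 5) = C(18, 5)
= 8568

8568


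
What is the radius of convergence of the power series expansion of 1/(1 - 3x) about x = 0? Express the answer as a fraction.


Expanding 1/(1 - 3x) = sum_{k>=0} 3^k x^k, the series converges when |3x| < 1, i.e., |x| < 1/3.
So the radius of convergence is 1/3 = 1/3.

1/3


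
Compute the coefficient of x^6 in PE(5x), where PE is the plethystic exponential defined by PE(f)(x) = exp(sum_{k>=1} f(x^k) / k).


With f(x) = 5x, the exponent is sum_{k>=1} 5 x^k / k = 5 * (-ln(1 - x)). Exponentiating:
PE(5x) = exp(-5 ln(1 - x)) = 1/(1 - x)^5.
By the negative binomial expansion, [x^n] 1/(1 - x)^5 = C(n + 4, 4).
For n = 6: C(10, 4) = 210.

210


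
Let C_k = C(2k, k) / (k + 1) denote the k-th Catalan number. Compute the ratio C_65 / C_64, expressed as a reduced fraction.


Using C_k = (2k)! / (k! (k+1)!), the ratio C_{k+1}/C_k simplifies to
C_{k+1}/C_k = [(2k+2)! / ((k+1)! (k+2)!)] * [k! (k+1)! / (2k)!]
 = (2k+2)(2k+1) / ((k+1)(k+2)) = 2(2k+1) / (k+2).
For k = 64: 2(2*64 + 1) / (64 + 2) = 258/66 = 43/11.

43/11


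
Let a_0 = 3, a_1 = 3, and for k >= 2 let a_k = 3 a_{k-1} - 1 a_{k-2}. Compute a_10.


Iterating the recurrence forward:
a_0 = 3
a_1 = 3
a_2 = 3*3 - 1*3 = 6
a_3 = 3*6 - 1*3 = 15
a_4 = 3*15 - 1*6 = 39
a_5 = 3*39 - 1*15 = 102
a_6 = 3*102 - 1*39 = 267
a_7 = 3*267 - 1*102 = 699
a_8 = 3*699 - 1*267 = 1830
a_9 = 3*1830 - 1*699 = 4791
a_10 = 3*4791 - 1*1830 = 12543
So a_10 = 12543.

12543


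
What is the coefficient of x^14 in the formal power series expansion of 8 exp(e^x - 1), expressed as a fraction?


exp(e^x - 1) is the exponential generating function for the Bell numbers Bell_k: exp(e^x - 1) = sum_{k>=0} Bell_k x^k / k!.
So the coefficient of x^14 in 8 exp(e^x - 1) is 8 Bell_14 / 14!.
Computing: Bell_14 = 190899322 and 14! = 87178291200, giving
8 * 190899322/87178291200 = 95449661/5448643200.

95449661/5448643200


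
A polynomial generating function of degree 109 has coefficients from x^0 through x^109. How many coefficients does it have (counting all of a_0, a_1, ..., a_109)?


A polynomial of degree 109 takes the form a_0 + a_1 x + ... + a_109 x^109.
The number of coefficients is 109 + 1 = 110.

110


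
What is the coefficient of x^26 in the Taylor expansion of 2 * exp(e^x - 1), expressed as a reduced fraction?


exp(e^x - 1) = sum_{k>=0} Bell_k x^k / k!, where Bell_k is the k-th Bell number.
So the coefficient of x^26 is 2 * Bell_26 / 26!.
Computing: Bell_26 = 49631246523618756274 and 26! = 403291461126605635584000000, giving
2 * 49631246523618756274/403291461126605635584000000 = 1459742544812316361/5930756781273612288000000.

1459742544812316361/5930756781273612288000000


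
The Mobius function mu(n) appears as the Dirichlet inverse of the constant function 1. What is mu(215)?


215 = 5 * 43 (all distinct primes).
mu(215) = (-1)^2 = 1

1


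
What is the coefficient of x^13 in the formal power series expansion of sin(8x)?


The Maclaurin series is sin(t) = sum_{k>=0} (-1)^k t^(2k+1) / (2k+1)!, so substituting t = 8x, only odd powers of x are nonzero, with coefficient of x^(2k+1) equal to (-1)^k 8^(2k+1) / (2k+1)!.
Write 13 = 2*6 + 1, giving the coefficient (-1)^6 * 8^13 / 13! = 549755813888/6227020800 = 536870912/6081075.

536870912/6081075


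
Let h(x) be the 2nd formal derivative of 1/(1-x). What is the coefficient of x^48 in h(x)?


Differentiating 2 times: d^2/dx^2 [1/(1-x)] = 2!/(1-x)^3.
The expansion 1/(1-x)^3 = sum_{k>=0} C(k+2, 2) x^k, so the coefficient of x^n in 2!/(1-x)^3 is 2! * C(n+2, 2).
For n = 48: 2 * C(50, 2) = 2 * 1225 = 2450

2450


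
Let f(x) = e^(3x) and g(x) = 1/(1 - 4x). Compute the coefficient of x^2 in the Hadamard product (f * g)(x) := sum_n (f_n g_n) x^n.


Expanding: f_k = 3^k/k! (from e^(3x)) and g_k = 4^k (from 1/(1 - 4x)). So the Hadamard coefficient (f * g)_k = 3^k 4^k / k! = (12)^k / k!.
For k = 2: 12^2/2! = 144/2 = 72.

72


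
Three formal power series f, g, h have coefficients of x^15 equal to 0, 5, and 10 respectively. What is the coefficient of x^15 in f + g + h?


Series addition is componentwise:
0 + 5 + 10
= 15

15
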